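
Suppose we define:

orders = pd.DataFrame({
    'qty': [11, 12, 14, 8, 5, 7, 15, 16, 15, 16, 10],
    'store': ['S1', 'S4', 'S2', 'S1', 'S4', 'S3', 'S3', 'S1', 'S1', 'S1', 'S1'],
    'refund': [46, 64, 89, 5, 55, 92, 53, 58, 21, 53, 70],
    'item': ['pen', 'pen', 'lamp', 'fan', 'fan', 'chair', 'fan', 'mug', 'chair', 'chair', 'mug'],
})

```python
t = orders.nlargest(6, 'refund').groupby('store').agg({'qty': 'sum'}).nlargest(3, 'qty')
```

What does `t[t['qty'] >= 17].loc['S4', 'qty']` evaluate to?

take 6 rows with largest refund:
    qty store  refund   item
5     7    S3      92  chair
2    14    S2      89   lamp
10   10    S1      70    mug
1    12    S4      64    pen
7    16    S1      58    mug
4     5    S4      55    fan
group by store, sum of qty:
       qty
store     
S1      26
S2      14
S3       7
S4      17
take 3 rows with largest qty:
       qty
store     
S1      26
S4      17
S2      14
filter rows where qty >= 17:
       qty
store     
S1      26
S4      17

17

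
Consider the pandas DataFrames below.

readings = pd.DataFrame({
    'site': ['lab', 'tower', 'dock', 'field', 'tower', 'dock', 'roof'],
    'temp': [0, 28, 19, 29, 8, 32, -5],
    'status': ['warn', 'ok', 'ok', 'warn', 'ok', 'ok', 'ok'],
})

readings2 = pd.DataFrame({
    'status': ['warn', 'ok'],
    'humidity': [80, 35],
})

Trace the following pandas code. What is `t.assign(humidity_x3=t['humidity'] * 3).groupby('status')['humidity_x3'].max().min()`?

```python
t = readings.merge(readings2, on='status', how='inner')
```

merge on 'status' (how='inner') → 7 rows:
    site  temp status  humidity
0    lab     0   warn        80
1  tower    28     ok        35
2   dock    19     ok        35
3  field    29   warn        80
4  tower     8     ok        35
5   dock    32     ok        35
6   roof    -5     ok        35
add column humidity_x3 = t['humidity'] * 3:
    site  temp status  humidity  humidity_x3
0    lab     0   warn        80          240
1  tower    28     ok        35          105
2   dock    19     ok        35          105
3  field    29   warn        80          240
4  tower     8     ok        35          105
5   dock    32     ok        35          105
6   roof    -5     ok        35          105
group by status, max of humidity_x3:
status
ok      105
warn    240
Name: humidity_x3, dtype: int64
So min() = 105.

105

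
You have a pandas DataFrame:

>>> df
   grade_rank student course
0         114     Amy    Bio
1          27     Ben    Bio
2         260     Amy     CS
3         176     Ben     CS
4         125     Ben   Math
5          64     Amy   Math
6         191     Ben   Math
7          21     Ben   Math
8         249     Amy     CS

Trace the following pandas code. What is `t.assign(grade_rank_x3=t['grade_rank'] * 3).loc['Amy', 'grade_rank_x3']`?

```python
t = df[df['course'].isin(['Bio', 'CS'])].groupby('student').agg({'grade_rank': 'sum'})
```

1869

filter rows where course in ['Bio', 'CS']:
   grade_rank student course
0         114     Amy    Bio
1          27     Ben    Bio
2         260     Amy     CS
3         176     Ben     CS
8         249     Amy     CS
group by student, sum of grade_rank:
         grade_rank
student            
Amy             623
Ben             203
add column grade_rank_x3 = t['grade_rank'] * 3:
         grade_rank  grade_rank_x3
student                           
Amy             623           1869
Ben             203            609
So loc['Amy', 'grade_rank_x3'] = 1869.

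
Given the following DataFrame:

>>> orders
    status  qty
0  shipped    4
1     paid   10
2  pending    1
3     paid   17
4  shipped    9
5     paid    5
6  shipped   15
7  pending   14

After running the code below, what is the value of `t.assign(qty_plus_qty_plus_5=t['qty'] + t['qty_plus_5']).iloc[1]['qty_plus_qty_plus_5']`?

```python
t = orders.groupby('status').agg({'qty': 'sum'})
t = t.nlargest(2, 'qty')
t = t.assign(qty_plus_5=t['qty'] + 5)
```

group by status, sum of qty:
         qty
status      
paid      32
pending   15
shipped   28
take 2 rows with largest qty:
         qty
status      
paid      32
shipped   28
add column qty_plus_5 = t['qty'] + 5:
         qty  qty_plus_5
status                  
paid      32          37
shipped   28          33
add column qty_plus_qty_plus_5 = t['qty'] + t['qty_plus_5']:
         qty  qty_plus_5  qty_plus_qty_plus_5
status                                       
paid      32          37                   69
shipped   28          33                   61

61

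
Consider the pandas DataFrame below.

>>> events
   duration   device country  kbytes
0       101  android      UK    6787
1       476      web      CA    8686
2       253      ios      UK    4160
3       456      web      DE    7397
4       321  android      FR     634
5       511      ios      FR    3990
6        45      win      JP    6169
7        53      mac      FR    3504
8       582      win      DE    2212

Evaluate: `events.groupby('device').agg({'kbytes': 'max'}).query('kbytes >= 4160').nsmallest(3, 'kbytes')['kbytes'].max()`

6787

group by device, max of kbytes:
         kbytes
device         
android    6787
ios        4160
mac        3504
web        8686
win        6169
filter rows where kbytes >= 4160:
         kbytes
device         
android    6787
ios        4160
web        8686
win        6169
take 3 rows with smallest kbytes:
         kbytes
device         
ios        4160
win        6169
android    6787
Reading off the max of column 'kbytes', we get 6787.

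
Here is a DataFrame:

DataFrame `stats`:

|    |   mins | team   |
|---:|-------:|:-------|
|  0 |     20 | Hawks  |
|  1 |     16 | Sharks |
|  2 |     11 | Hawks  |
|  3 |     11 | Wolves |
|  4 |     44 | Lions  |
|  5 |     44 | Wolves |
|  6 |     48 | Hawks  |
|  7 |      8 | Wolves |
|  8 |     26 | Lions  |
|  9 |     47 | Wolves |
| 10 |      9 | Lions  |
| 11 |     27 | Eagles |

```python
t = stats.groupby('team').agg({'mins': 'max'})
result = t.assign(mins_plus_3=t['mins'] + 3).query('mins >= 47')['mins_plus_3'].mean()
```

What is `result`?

group by team, max of mins:
        mins
team        
Eagles    27
Hawks     48
Lions     44
Sharks    16
Wolves    47
add column mins_plus_3 = t['mins'] + 3:
        mins  mins_plus_3
team                     
Eagles    27           30
Hawks     48           51
Lions     44           47
Sharks    16           19
Wolves    47           50
filter rows where mins >= 47:
        mins  mins_plus_3
team                     
Hawks     48           51
Wolves    47           50
The mean of column 'mins_plus_3' is 50.5.

50.5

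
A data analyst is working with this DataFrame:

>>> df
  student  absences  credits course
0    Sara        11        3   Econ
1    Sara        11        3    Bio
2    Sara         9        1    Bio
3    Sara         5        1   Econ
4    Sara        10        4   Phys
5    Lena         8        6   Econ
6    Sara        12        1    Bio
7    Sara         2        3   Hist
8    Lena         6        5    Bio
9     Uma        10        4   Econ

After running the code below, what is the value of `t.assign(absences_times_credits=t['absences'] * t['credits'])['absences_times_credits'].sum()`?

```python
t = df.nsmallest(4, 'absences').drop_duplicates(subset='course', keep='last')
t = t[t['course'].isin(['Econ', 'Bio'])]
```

take 4 rows with smallest absences:
  student  absences  credits course
7    Sara         2        3   Hist
3    Sara         5        1   Econ
8    Lena         6        5    Bio
5    Lena         8        6   Econ
drop duplicate course (keep=last):
  student  absences  credits course
7    Sara         2        3   Hist
8    Lena         6        5    Bio
5    Lena         8        6   Econ
filter rows where course in ['Econ', 'Bio']:
  student  absences  credits course
8    Lena         6        5    Bio
5    Lena         8        6   Econ
add column absences_times_credits = t['absences'] * t['credits']:
  student  absences  credits course  absences_times_credits
8    Lena         6        5    Bio                      30
5    Lena         8        6   Econ                      48

78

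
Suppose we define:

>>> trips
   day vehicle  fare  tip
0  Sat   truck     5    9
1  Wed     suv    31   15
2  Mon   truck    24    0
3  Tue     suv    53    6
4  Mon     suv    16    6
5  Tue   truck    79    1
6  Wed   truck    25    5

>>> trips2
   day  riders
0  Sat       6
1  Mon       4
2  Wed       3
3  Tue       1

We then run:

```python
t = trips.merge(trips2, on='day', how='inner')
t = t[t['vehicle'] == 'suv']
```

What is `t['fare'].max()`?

merge on 'day' (how='inner') → 7 rows:
   day vehicle  fare  tip  riders
0  Sat   truck     5    9       6
1  Wed     suv    31   15       3
2  Mon   truck    24    0       4
3  Tue     suv    53    6       1
4  Mon     suv    16    6       4
5  Tue   truck    79    1       1
6  Wed   truck    25    5       3
filter rows where vehicle == 'suv':
   day vehicle  fare  tip  riders
1  Wed     suv    31   15       3
3  Tue     suv    53    6       1
4  Mon     suv    16    6       4
Hence 53.

53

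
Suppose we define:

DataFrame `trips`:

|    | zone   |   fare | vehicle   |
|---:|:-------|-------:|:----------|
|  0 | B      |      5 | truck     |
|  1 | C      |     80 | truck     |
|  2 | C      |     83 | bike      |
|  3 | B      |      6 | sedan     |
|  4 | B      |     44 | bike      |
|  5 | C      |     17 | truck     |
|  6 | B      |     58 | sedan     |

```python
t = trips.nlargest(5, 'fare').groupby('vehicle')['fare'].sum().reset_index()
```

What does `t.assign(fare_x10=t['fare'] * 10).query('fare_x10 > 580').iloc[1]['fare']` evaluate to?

take 5 rows with largest fare:
  zone  fare vehicle
2    C    83    bike
1    C    80   truck
6    B    58   sedan
4    B    44    bike
5    C    17   truck
group by vehicle, sum of fare:
vehicle
bike     127
sedan     58
truck     97
Name: fare, dtype: int64
reset_index():
  vehicle  fare
0    bike   127
1   sedan    58
2   truck    97
add column fare_x10 = t['fare'] * 10:
  vehicle  fare  fare_x10
0    bike   127      1270
1   sedan    58       580
2   truck    97       970
filter rows where fare_x10 > 580:
  vehicle  fare  fare_x10
0    bike   127      1270
2   truck    97       970
The value at position 1, column 'fare' is 97.

97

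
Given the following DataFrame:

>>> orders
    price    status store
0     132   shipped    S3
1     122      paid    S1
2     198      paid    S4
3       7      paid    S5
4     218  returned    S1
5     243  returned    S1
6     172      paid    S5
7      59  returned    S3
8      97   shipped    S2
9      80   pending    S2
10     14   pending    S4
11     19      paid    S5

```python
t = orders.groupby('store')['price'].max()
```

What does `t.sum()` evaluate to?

842

group by store, max of price:
store
S1    243
S2     97
S3    132
S4    198
S5    172
Name: price, dtype: int64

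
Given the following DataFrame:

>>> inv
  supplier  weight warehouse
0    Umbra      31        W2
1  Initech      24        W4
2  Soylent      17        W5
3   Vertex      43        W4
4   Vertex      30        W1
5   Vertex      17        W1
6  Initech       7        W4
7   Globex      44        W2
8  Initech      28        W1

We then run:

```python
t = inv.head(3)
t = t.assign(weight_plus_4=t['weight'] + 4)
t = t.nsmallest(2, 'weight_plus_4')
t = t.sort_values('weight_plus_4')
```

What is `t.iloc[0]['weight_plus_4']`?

21

take first 3 rows:
  supplier  weight warehouse
0    Umbra      31        W2
1  Initech      24        W4
2  Soylent      17        W5
add column weight_plus_4 = t['weight'] + 4:
  supplier  weight warehouse  weight_plus_4
0    Umbra      31        W2             35
1  Initech      24        W4             28
2  Soylent      17        W5             21
take 2 rows with smallest weight_plus_4:
  supplier  weight warehouse  weight_plus_4
2  Soylent      17        W5             21
1  Initech      24        W4             28
sort by weight_plus_4:
  supplier  weight warehouse  weight_plus_4
2  Soylent      17        W5             21
1  Initech      24        W4             28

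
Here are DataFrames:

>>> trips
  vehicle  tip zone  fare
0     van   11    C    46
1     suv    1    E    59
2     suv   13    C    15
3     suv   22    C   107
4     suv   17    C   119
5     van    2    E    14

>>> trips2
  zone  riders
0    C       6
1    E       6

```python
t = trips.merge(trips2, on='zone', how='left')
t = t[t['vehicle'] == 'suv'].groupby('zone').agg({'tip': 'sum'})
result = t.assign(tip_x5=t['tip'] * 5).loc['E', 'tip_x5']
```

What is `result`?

5

merge on 'zone' (how='left') → 6 rows:
  vehicle  tip zone  fare  riders
0     van   11    C    46       6
1     suv    1    E    59       6
2     suv   13    C    15       6
3     suv   22    C   107       6
4     suv   17    C   119       6
5     van    2    E    14       6
filter rows where vehicle == 'suv':
  vehicle  tip zone  fare  riders
1     suv    1    E    59       6
2     suv   13    C    15       6
3     suv   22    C   107       6
4     suv   17    C   119       6
group by zone, sum of tip:
      tip
zone     
C      52
E       1
add column tip_x5 = t['tip'] * 5:
      tip  tip_x5
zone             
C      52     260
E       1       5
Reading off the value at row 'E', column 'tip_x5', we get 5.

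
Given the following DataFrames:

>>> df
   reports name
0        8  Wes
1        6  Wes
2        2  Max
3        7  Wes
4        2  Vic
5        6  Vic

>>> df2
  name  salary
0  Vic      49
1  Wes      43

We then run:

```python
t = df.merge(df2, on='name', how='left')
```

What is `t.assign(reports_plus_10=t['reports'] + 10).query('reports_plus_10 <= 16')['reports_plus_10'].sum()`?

56

merge on 'name' (how='left') → 6 rows:
   reports name  salary
0        8  Wes    43.0
1        6  Wes    43.0
2        2  Max     NaN
3        7  Wes    43.0
4        2  Vic    49.0
5        6  Vic    49.0
add column reports_plus_10 = t['reports'] + 10:
   reports name  salary  reports_plus_10
0        8  Wes    43.0               18
1        6  Wes    43.0               16
2        2  Max     NaN               12
3        7  Wes    43.0               17
4        2  Vic    49.0               12
5        6  Vic    49.0               16
filter rows where reports_plus_10 <= 16:
   reports name  salary  reports_plus_10
1        6  Wes    43.0               16
2        2  Max     NaN               12
4        2  Vic    49.0               12
5        6  Vic    49.0               16
Taking the sum of column 'reports_plus_10' gives 56.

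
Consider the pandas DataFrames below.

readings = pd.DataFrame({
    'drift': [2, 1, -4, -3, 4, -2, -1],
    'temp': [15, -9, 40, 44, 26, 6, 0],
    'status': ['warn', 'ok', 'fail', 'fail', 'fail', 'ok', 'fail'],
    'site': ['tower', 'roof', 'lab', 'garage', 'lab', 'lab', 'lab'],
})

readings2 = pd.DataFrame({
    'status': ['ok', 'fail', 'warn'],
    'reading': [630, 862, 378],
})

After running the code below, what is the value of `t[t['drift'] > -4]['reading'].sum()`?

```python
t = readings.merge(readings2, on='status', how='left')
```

4224

merge on 'status' (how='left') → 7 rows:
   drift  temp status    site  reading
0      2    15   warn   tower      378
1      1    -9     ok    roof      630
2     -4    40   fail     lab      862
3     -3    44   fail  garage      862
4      4    26   fail     lab      862
5     -2     6     ok     lab      630
6     -1     0   fail     lab      862
filter rows where drift > -4:
   drift  temp status    site  reading
0      2    15   warn   tower      378
1      1    -9     ok    roof      630
3     -3    44   fail  garage      862
4      4    26   fail     lab      862
5     -2     6     ok     lab      630
6     -1     0   fail     lab      862
sum of column 'reading' → 4224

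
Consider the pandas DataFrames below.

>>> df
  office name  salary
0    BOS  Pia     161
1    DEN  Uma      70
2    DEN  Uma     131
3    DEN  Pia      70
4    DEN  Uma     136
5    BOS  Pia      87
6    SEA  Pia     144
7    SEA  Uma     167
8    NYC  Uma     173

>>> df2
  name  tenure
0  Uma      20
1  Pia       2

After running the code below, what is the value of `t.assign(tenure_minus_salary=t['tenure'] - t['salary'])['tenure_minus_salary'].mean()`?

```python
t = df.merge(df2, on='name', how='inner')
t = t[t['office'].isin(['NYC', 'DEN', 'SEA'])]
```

-112.428571429

merge on 'name' (how='inner') → 9 rows:
  office name  salary  tenure
0    BOS  Pia     161       2
1    DEN  Uma      70      20
2    DEN  Uma     131      20
3    DEN  Pia      70       2
4    DEN  Uma     136      20
5    BOS  Pia      87       2
6    SEA  Pia     144       2
7    SEA  Uma     167      20
8    NYC  Uma     173      20
filter rows where office in ['NYC', 'DEN', 'SEA']:
  office name  salary  tenure
1    DEN  Uma      70      20
2    DEN  Uma     131      20
3    DEN  Pia      70       2
4    DEN  Uma     136      20
6    SEA  Pia     144       2
7    SEA  Uma     167      20
8    NYC  Uma     173      20
add column tenure_minus_salary = t['tenure'] - t['salary']:
  office name  salary  tenure  tenure_minus_salary
1    DEN  Uma      70      20                  -50
2    DEN  Uma     131      20                 -111
3    DEN  Pia      70       2                  -68
4    DEN  Uma     136      20                 -116
6    SEA  Pia     144       2                 -142
7    SEA  Uma     167      20                 -147
8    NYC  Uma     173      20                 -153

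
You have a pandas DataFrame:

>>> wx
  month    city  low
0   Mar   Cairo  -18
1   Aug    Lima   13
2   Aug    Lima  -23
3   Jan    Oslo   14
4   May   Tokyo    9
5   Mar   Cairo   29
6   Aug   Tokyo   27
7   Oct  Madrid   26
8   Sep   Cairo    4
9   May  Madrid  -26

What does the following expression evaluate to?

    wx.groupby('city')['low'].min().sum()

-44

group by city, min of low:
city
Cairo    -18
Lima     -23
Madrid   -26
Oslo      14
Tokyo      9
Name: low, dtype: int64
Finally, sum of the resulting series = -44.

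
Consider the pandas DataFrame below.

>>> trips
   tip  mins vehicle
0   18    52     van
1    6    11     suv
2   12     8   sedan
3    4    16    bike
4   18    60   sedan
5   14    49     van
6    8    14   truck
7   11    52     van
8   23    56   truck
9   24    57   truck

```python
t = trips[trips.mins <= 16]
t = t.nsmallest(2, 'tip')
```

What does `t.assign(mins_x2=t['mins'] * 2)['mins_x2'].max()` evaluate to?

32

filter rows where mins <= 16:
   tip  mins vehicle
1    6    11     suv
2   12     8   sedan
3    4    16    bike
6    8    14   truck
take 2 rows with smallest tip:
   tip  mins vehicle
3    4    16    bike
1    6    11     suv
add column mins_x2 = t['mins'] * 2:
   tip  mins vehicle  mins_x2
3    4    16    bike       32
1    6    11     suv       22
So max() = 32.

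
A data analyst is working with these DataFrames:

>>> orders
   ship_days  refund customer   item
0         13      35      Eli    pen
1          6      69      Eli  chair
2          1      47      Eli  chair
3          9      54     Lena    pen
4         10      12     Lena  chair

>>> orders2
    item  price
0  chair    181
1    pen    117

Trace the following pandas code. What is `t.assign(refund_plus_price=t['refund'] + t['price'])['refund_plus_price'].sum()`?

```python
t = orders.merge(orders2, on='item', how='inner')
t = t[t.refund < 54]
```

573

merge on 'item' (how='inner') → 5 rows:
   ship_days  refund customer   item  price
0         13      35      Eli    pen    117
1          6      69      Eli  chair    181
2          1      47      Eli  chair    181
3          9      54     Lena    pen    117
4         10      12     Lena  chair    181
filter rows where refund < 54:
   ship_days  refund customer   item  price
0         13      35      Eli    pen    117
2          1      47      Eli  chair    181
4         10      12     Lena  chair    181
add column refund_plus_price = t['refund'] + t['price']:
   ship_days  refund customer   item  price  refund_plus_price
0         13      35      Eli    pen    117                152
2          1      47      Eli  chair    181                228
4         10      12     Lena  chair    181                193
sum of column 'refund_plus_price' → 573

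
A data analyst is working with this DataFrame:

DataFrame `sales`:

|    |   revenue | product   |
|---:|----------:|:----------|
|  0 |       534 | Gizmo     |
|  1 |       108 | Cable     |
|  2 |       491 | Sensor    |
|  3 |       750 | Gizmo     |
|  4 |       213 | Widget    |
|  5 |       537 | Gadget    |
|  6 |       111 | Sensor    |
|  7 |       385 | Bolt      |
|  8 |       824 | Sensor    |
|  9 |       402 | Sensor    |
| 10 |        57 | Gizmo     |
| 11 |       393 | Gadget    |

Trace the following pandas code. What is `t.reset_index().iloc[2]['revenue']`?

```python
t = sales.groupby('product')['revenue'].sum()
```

930

group by product, sum of revenue:
product
Bolt       385
Cable      108
Gadget     930
Gizmo     1341
Sensor    1828
Widget     213
Name: revenue, dtype: int64
reset_index():
  product  revenue
0    Bolt      385
1   Cable      108
2  Gadget      930
3   Gizmo     1341
4  Sensor     1828
5  Widget      213
Finally, value at position 2, column 'revenue' = 930.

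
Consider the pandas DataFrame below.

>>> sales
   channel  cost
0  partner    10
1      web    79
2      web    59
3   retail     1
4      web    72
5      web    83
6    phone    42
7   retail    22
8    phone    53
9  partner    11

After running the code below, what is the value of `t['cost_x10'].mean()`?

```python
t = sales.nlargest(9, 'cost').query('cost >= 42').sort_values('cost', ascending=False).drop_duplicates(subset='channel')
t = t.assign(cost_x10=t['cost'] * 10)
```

680.0

take 9 rows with largest cost:
   channel  cost
5      web    83
1      web    79
4      web    72
2      web    59
8    phone    53
6    phone    42
7   retail    22
9  partner    11
0  partner    10
filter rows where cost >= 42:
  channel  cost
5     web    83
1     web    79
4     web    72
2     web    59
8   phone    53
6   phone    42
sort by cost descending:
  channel  cost
5     web    83
1     web    79
4     web    72
2     web    59
8   phone    53
6   phone    42
drop duplicate channel (keep=first):
  channel  cost
5     web    83
8   phone    53
add column cost_x10 = t['cost'] * 10:
  channel  cost  cost_x10
5     web    83       830
8   phone    53       530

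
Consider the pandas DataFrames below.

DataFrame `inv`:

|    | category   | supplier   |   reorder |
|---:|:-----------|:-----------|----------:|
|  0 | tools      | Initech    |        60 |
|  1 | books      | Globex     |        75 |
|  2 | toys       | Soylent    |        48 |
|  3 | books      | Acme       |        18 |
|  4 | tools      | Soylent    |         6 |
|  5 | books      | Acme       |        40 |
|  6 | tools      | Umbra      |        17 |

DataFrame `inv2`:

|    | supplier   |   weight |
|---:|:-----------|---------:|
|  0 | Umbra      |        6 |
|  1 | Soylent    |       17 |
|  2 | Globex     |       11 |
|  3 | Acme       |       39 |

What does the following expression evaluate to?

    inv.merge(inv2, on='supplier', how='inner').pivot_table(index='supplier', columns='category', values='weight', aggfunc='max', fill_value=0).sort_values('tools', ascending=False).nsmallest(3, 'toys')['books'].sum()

50

merge on 'supplier' (how='inner') → 6 rows:
  category supplier  reorder  weight
0    books   Globex       75      11
1     toys  Soylent       48      17
2    books     Acme       18      39
3    tools  Soylent        6      17
4    books     Acme       40      39
5    tools    Umbra       17       6
pivot: rows=supplier, cols=category, max(weight):
category  books  tools  toys
supplier                    
Acme         39      0     0
Globex       11      0     0
Soylent       0     17    17
Umbra         0      6     0
sort by tools descending:
category  books  tools  toys
supplier                    
Soylent       0     17    17
Umbra         0      6     0
Acme         39      0     0
Globex       11      0     0
take 3 rows with smallest toys:
category  books  tools  toys
supplier                    
Umbra         0      6     0
Acme         39      0     0
Globex       11      0     0
Taking the sum of column 'books' gives 50.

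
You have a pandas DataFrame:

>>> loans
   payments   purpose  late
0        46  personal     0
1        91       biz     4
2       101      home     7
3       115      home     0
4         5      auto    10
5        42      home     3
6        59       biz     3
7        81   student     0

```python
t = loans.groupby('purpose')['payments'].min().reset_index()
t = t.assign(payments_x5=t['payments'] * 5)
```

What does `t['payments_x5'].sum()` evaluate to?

1165

group by purpose, min of payments:
purpose
auto         5
biz         59
home        42
personal    46
student     81
Name: payments, dtype: int64
reset_index():
    purpose  payments
0      auto         5
1       biz        59
2      home        42
3  personal        46
4   student        81
add column payments_x5 = t['payments'] * 5:
    purpose  payments  payments_x5
0      auto         5           25
1       biz        59          295
2      home        42          210
3  personal        46          230
4   student        81          405
Then the sum of column 'payments_x5': 1165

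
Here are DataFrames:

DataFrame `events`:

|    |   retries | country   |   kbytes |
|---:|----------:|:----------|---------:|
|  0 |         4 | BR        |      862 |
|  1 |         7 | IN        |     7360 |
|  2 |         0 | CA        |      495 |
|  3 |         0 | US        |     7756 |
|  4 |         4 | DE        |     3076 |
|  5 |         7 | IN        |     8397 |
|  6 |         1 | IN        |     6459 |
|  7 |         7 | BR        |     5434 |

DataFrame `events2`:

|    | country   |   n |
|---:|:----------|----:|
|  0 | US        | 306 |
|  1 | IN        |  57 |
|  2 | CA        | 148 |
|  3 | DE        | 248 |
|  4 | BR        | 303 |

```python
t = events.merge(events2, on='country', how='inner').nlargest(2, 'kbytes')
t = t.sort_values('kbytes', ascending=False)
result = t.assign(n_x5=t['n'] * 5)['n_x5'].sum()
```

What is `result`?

merge on 'country' (how='inner') → 8 rows:
   retries country  kbytes    n
0        4      BR     862  303
1        7      IN    7360   57
2        0      CA     495  148
3        0      US    7756  306
4        4      DE    3076  248
5        7      IN    8397   57
6        1      IN    6459   57
7        7      BR    5434  303
take 2 rows with largest kbytes:
   retries country  kbytes    n
5        7      IN    8397   57
3        0      US    7756  306
sort by kbytes descending:
   retries country  kbytes    n
5        7      IN    8397   57
3        0      US    7756  306
add column n_x5 = t['n'] * 5:
   retries country  kbytes    n  n_x5
5        7      IN    8397   57   285
3        0      US    7756  306  1530
So sum() = 1815.

1815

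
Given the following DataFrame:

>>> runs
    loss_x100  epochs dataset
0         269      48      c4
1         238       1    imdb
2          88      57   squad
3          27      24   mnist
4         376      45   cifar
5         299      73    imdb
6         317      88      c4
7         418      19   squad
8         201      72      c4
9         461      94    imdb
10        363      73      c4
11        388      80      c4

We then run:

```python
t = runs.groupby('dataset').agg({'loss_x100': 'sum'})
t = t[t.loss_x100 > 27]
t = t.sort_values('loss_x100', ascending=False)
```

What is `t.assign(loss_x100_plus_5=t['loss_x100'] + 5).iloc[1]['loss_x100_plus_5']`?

1003

group by dataset, sum of loss_x100:
         loss_x100
dataset           
c4            1538
cifar          376
imdb           998
mnist           27
squad          506
filter rows where loss_x100 > 27:
         loss_x100
dataset           
c4            1538
cifar          376
imdb           998
squad          506
sort by loss_x100 descending:
         loss_x100
dataset           
c4            1538
imdb           998
squad          506
cifar          376
add column loss_x100_plus_5 = t['loss_x100'] + 5:
         loss_x100  loss_x100_plus_5
dataset                             
c4            1538              1543
imdb           998              1003
squad          506               511
cifar          376               381
The value at position 1, column 'loss_x100_plus_5' is 1003.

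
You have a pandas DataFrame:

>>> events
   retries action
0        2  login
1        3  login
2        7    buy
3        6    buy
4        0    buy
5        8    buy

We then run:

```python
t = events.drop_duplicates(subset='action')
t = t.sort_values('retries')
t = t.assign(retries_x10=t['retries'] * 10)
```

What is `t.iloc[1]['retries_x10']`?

70

drop duplicate action (keep=first):
   retries action
0        2  login
2        7    buy
sort by retries:
   retries action
0        2  login
2        7    buy
add column retries_x10 = t['retries'] * 10:
   retries action  retries_x10
0        2  login           20
2        7    buy           70
Then the value at position 1, column 'retries_x10': 70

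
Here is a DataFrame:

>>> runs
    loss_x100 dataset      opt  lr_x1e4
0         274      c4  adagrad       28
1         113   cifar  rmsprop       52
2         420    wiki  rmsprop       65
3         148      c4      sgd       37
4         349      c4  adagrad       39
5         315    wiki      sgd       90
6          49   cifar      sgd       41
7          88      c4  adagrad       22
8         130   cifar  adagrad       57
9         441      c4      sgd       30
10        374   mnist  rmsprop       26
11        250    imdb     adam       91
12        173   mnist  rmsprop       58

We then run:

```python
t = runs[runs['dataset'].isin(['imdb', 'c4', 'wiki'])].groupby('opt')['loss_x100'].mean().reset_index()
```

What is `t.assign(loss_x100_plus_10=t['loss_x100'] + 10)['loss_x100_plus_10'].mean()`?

312.083333333

filter rows where dataset in ['imdb', 'c4', 'wiki']:
    loss_x100 dataset      opt  lr_x1e4
0         274      c4  adagrad       28
2         420    wiki  rmsprop       65
3         148      c4      sgd       37
4         349      c4  adagrad       39
5         315    wiki      sgd       90
7          88      c4  adagrad       22
9         441      c4      sgd       30
11        250    imdb     adam       91
group by opt, mean of loss_x100:
opt
adagrad    237.000000
adam       250.000000
rmsprop    420.000000
sgd        301.333333
Name: loss_x100, dtype: float64
reset_index():
       opt   loss_x100
0  adagrad  237.000000
1     adam  250.000000
2  rmsprop  420.000000
3      sgd  301.333333
add column loss_x100_plus_10 = t['loss_x100'] + 10:
       opt   loss_x100  loss_x100_plus_10
0  adagrad  237.000000         247.000000
1     adam  250.000000         260.000000
2  rmsprop  420.000000         430.000000
3      sgd  301.333333         311.333333
mean of column 'loss_x100_plus_10' → 312.083333333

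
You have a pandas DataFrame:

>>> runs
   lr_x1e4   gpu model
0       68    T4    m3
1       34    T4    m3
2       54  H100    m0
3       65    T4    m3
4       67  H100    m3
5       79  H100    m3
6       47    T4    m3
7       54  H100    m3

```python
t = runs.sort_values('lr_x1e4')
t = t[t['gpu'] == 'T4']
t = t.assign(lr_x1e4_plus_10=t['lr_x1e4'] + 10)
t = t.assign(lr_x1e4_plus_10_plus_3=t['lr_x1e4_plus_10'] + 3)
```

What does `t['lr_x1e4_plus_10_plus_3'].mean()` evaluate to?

sort by lr_x1e4:
   lr_x1e4   gpu model
1       34    T4    m3
6       47    T4    m3
2       54  H100    m0
7       54  H100    m3
3       65    T4    m3
4       67  H100    m3
0       68    T4    m3
5       79  H100    m3
filter rows where gpu == 'T4':
   lr_x1e4 gpu model
1       34  T4    m3
6       47  T4    m3
3       65  T4    m3
0       68  T4    m3
add column lr_x1e4_plus_10 = t['lr_x1e4'] + 10:
   lr_x1e4 gpu model  lr_x1e4_plus_10
1       34  T4    m3               44
6       47  T4    m3               57
3       65  T4    m3               75
0       68  T4    m3               78
add column lr_x1e4_plus_10_plus_3 = t['lr_x1e4_plus_10'] + 3:
   lr_x1e4 gpu model  lr_x1e4_plus_10  lr_x1e4_plus_10_plus_3
1       34  T4    m3               44                      47
6       47  T4    m3               57                      60
3       65  T4    m3               75                      78
0       68  T4    m3               78                      81
Finally, mean of column 'lr_x1e4_plus_10_plus_3' = 66.5.

66.5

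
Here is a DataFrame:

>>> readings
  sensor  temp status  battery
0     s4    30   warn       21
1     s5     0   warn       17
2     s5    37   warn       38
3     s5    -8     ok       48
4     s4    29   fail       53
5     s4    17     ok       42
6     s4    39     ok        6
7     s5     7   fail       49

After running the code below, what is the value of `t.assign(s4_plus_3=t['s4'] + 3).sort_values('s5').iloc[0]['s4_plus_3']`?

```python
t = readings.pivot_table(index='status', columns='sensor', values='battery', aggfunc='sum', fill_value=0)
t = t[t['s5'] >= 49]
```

pivot: rows=status, cols=sensor, sum(battery):
sensor  s4  s5
status        
fail    53  49
ok      48  48
warn    21  55
filter rows where s5 >= 49:
sensor  s4  s5
status        
fail    53  49
warn    21  55
add column s4_plus_3 = t['s4'] + 3:
sensor  s4  s5  s4_plus_3
status                   
fail    53  49         56
warn    21  55         24
sort by s5:
sensor  s4  s5  s4_plus_3
status                   
fail    53  49         56
warn    21  55         24

56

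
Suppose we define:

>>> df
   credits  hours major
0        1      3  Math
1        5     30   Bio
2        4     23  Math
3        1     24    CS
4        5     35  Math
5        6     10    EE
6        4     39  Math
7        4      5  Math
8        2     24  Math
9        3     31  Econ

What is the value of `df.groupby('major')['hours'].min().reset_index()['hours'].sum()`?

group by major, min of hours:
major
Bio     30
CS      24
EE      10
Econ    31
Math     3
Name: hours, dtype: int64
reset_index():
  major  hours
0   Bio     30
1    CS     24
2    EE     10
3  Econ     31
4  Math      3
Taking the sum of column 'hours' gives 98.

98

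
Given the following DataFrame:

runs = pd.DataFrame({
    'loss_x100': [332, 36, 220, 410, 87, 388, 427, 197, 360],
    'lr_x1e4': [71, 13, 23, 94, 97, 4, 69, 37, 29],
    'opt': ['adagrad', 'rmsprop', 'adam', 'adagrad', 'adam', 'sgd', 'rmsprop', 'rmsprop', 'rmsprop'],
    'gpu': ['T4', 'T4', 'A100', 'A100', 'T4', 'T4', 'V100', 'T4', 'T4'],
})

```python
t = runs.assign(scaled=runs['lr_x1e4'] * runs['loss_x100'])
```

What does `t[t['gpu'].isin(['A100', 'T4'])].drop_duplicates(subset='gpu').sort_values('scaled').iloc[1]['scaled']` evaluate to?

add column scaled = runs['lr_x1e4'] * runs['loss_x100']:
   loss_x100  lr_x1e4      opt   gpu  scaled
0        332       71  adagrad    T4   23572
1         36       13  rmsprop    T4     468
2        220       23     adam  A100    5060
3        410       94  adagrad  A100   38540
4         87       97     adam    T4    8439
5        388        4      sgd    T4    1552
6        427       69  rmsprop  V100   29463
7        197       37  rmsprop    T4    7289
8        360       29  rmsprop    T4   10440
filter rows where gpu in ['A100', 'T4']:
   loss_x100  lr_x1e4      opt   gpu  scaled
0        332       71  adagrad    T4   23572
1         36       13  rmsprop    T4     468
2        220       23     adam  A100    5060
3        410       94  adagrad  A100   38540
4         87       97     adam    T4    8439
5        388        4      sgd    T4    1552
7        197       37  rmsprop    T4    7289
8        360       29  rmsprop    T4   10440
drop duplicate gpu (keep=first):
   loss_x100  lr_x1e4      opt   gpu  scaled
0        332       71  adagrad    T4   23572
2        220       23     adam  A100    5060
sort by scaled:
   loss_x100  lr_x1e4      opt   gpu  scaled
2        220       23     adam  A100    5060
0        332       71  adagrad    T4   23572
Taking the value at position 1, column 'scaled' gives 23572.

23572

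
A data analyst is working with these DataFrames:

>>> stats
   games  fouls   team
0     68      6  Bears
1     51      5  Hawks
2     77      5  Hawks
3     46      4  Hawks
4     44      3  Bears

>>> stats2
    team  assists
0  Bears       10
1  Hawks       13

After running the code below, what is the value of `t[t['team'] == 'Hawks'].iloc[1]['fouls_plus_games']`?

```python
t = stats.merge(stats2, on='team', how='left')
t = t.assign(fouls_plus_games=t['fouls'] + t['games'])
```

82

merge on 'team' (how='left') → 5 rows:
   games  fouls   team  assists
0     68      6  Bears       10
1     51      5  Hawks       13
2     77      5  Hawks       13
3     46      4  Hawks       13
4     44      3  Bears       10
add column fouls_plus_games = t['fouls'] + t['games']:
   games  fouls   team  assists  fouls_plus_games
0     68      6  Bears       10                74
1     51      5  Hawks       13                56
2     77      5  Hawks       13                82
3     46      4  Hawks       13                50
4     44      3  Bears       10                47
filter rows where team == 'Hawks':
   games  fouls   team  assists  fouls_plus_games
1     51      5  Hawks       13                56
2     77      5  Hawks       13                82
3     46      4  Hawks       13                50
So iloc[1]['fouls_plus_games'] = 82.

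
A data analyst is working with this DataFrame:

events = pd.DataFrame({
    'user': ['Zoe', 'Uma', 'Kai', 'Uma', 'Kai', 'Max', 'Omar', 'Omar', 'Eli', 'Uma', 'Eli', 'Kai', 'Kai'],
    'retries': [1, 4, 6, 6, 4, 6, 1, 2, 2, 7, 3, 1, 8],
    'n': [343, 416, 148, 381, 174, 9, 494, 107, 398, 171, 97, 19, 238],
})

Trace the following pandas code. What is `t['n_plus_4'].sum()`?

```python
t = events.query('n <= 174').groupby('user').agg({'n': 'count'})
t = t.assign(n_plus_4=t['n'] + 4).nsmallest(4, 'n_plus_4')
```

filter rows where n <= 174:
    user  retries    n
2    Kai        6  148
4    Kai        4  174
5    Max        6    9
7   Omar        2  107
9    Uma        7  171
10   Eli        3   97
11   Kai        1   19
group by user, count of n:
      n
user   
Eli   1
Kai   3
Max   1
Omar  1
Uma   1
add column n_plus_4 = t['n'] + 4:
      n  n_plus_4
user             
Eli   1         5
Kai   3         7
Max   1         5
Omar  1         5
Uma   1         5
take 4 rows with smallest n_plus_4:
      n  n_plus_4
user             
Eli   1         5
Max   1         5
Omar  1         5
Uma   1         5
Hence 20.

20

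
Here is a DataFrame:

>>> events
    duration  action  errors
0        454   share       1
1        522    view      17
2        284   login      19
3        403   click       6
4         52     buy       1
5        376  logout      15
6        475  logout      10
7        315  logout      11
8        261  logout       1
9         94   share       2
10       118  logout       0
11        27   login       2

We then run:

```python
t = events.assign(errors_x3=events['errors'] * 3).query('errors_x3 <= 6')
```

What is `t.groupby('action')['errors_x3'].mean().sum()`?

add column errors_x3 = events['errors'] * 3:
    duration  action  errors  errors_x3
0        454   share       1          3
1        522    view      17         51
2        284   login      19         57
3        403   click       6         18
4         52     buy       1          3
5        376  logout      15         45
6        475  logout      10         30
7        315  logout      11         33
8        261  logout       1          3
9         94   share       2          6
10       118  logout       0          0
11        27   login       2          6
filter rows where errors_x3 <= 6:
    duration  action  errors  errors_x3
0        454   share       1          3
4         52     buy       1          3
8        261  logout       1          3
9         94   share       2          6
10       118  logout       0          0
11        27   login       2          6
group by action, mean of errors_x3:
action
buy       3.0
login     6.0
logout    1.5
share     4.5
Name: errors_x3, dtype: float64

15.0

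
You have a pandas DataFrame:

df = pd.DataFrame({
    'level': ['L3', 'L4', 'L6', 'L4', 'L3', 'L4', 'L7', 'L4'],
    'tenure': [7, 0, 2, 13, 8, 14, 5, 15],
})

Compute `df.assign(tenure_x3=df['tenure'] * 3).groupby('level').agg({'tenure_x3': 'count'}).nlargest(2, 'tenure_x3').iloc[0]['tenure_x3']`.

add column tenure_x3 = df['tenure'] * 3:
  level  tenure  tenure_x3
0    L3       7         21
1    L4       0          0
2    L6       2          6
3    L4      13         39
4    L3       8         24
5    L4      14         42
6    L7       5         15
7    L4      15         45
group by level, count of tenure_x3:
       tenure_x3
level           
L3             2
L4             4
L6             1
L7             1
take 2 rows with largest tenure_x3:
       tenure_x3
level           
L4             4
L3             2

4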